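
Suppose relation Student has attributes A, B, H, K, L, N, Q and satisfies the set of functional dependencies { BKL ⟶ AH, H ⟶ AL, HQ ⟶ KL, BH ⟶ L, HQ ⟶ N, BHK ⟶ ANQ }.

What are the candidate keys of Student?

BHK, BHQ, BKL

Attribute B never appears on the right-hand side of any dependency, so B must belong to every candidate key.
{B}⁺ = {B}, which is not all of the schema, so we must add further attributes.
{B, H, K}⁺: H→AL adds A, L; BHK→ANQ adds N, Q → {A, B, H, K, L, N, Q}. Minimal: {H, K}⁺ = {A, H, K, L}; {B, K}⁺ = {B, K}; {B, H}⁺ = {A, B, H, L} — none reach the full schema.
{B, H, Q}⁺: H→AL adds A, L; HQ→KL adds K; HQ→N adds N → {A, B, H, K, L, N, Q}. Minimal: {H, Q}⁺ = {A, H, K, L, N, Q}; {B, Q}⁺ = {B, Q}; {B, H}⁺ = {A, B, H, L} — none reach the full schema.
{B, K, L}⁺: BKL→AH adds A, H; BHK→ANQ adds N, Q → {A, B, H, K, L, N, Q}. Minimal: {K, L}⁺ = {K, L}; {B, L}⁺ = {B, L}; {B, K}⁺ = {B, K} — none reach the full schema.
Any other superkey contains one of these as a subset, so there are no further candidate keys.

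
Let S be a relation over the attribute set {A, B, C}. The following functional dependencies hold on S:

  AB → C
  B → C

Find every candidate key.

{A, B}⁺: AB→C adds C → {A, B, C}.

{A, B}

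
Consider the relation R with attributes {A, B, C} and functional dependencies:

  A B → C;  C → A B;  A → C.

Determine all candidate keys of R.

A, C

{A}⁺: A→C adds C; C→AB adds B → {A, B, C}.
{C}⁺: C→AB adds A, B → {A, B, C}.
Any other superkey contains one of these as a subset, so there are no further candidate keys.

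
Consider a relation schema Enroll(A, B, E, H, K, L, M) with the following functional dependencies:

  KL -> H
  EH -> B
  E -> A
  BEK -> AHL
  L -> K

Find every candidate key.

{E, L, M}; {B, E, K, M}; {E, H, K, M}

Attributes E, M never appear on any right-hand side, so every candidate key must contain {E, M}.
{E, M}⁺ = {A, E, M}, which is not all of the schema, so we must add further attributes.
{E, L, M}⁺: E→A adds A; L→K adds K; KL→H adds H; EH→B adds B → {A, B, E, H, K, L, M}. Minimal: {L, M}⁺ = {H, K, L, M}; {E, M}⁺ = {A, E, M}; {E, L}⁺ = {A, B, E, H, K, L} — none reach the full schema.
{B, E, K, M}⁺: E→A adds A; BEK→AHL adds H, L → {A, B, E, H, K, L, M}. Minimal: {E, K, M}⁺ = {A, E, K, M}; {B, K, M}⁺ = {B, K, M}; {B, E, M}⁺ = {A, B, E, M}; … — none reach the full schema.
{E, H, K, M}⁺: EH→B adds B; E→A adds A; BEK→AHL adds L → {A, B, E, H, K, L, M}. Minimal: {H, K, M}⁺ = {H, K, M}; {E, K, M}⁺ = {A, E, K, M}; {E, H, M}⁺ = {A, B, E, H, M}; … — none reach the full schema.
Any other superkey contains one of these as a subset, so there are no further candidate keys.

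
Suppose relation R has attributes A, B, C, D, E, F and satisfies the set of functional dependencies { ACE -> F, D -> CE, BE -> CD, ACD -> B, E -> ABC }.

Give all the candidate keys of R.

{D}⁺: D→CE adds C, E; E→ABC adds A, B; ACE→F adds F → {A, B, C, D, E, F}.
{E}⁺: E→ABC adds A, B, C; ACE→F adds F; BE→CD adds D → {A, B, C, D, E, F}.
Any other superkey contains one of these as a subset, so there are no further candidate keys.

D, E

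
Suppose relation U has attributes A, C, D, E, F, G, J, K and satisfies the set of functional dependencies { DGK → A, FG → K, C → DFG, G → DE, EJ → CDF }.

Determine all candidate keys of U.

Attribute J never appears on the right-hand side of any dependency, so J must belong to every candidate key.
{J}⁺ = {J}, which is not all of the schema, so we must add further attributes.
{C, J}⁺: C→DFG adds D, F, G; G→DE adds E; FG→K adds K; DGK→A adds A → {A, C, D, E, F, G, J, K}. Minimal: {J}⁺ = {J}; {C}⁺ = {A, C, D, E, F, G, K} — none reach the full schema.
{E, J}⁺: EJ→CDF adds C, D, F; C→DFG adds G; FG→K adds K; DGK→A adds A → {A, C, D, E, F, G, J, K}. Minimal: {J}⁺ = {J}; {E}⁺ = {E} — none reach the full schema.
{G, J}⁺: G→DE adds D, E; EJ→CDF adds C, F; FG→K adds K; DGK→A adds A → {A, C, D, E, F, G, J, K}. Minimal: {J}⁺ = {J}; {G}⁺ = {D, E, G} — none reach the full schema.
Any other superkey contains one of these as a subset, so there are no further candidate keys.

CJ; EJ; GJ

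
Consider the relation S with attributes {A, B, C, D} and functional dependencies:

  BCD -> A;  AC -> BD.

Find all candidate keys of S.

(A, C), (B, C, D)

{A, C}⁺: AC→BD adds B, D → {A, B, C, D}.
{B, C, D}⁺: BCD→A adds A → {A, B, C, D}.
Any other superkey contains one of these as a subset, so there are no further candidate keys.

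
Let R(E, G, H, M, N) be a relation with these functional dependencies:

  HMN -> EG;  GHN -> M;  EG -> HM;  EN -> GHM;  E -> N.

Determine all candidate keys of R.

{E}⁺: E→N adds N; EN→GHM adds G, H, M → {E, G, H, M, N}.
{G, H, N}⁺: GHN→M adds M; HMN→EG adds E → {E, G, H, M, N}. Minimal: {H, N}⁺ = {H, N}; {G, N}⁺ = {G, N}; {G, H}⁺ = {G, H} — none reach the full schema.
{H, M, N}⁺: HMN→EG adds E, G → {E, G, H, M, N}. Minimal: {M, N}⁺ = {M, N}; {H, N}⁺ = {H, N}; {H, M}⁺ = {H, M} — none reach the full schema.

{E}; {G, H, N}; {H, M, N}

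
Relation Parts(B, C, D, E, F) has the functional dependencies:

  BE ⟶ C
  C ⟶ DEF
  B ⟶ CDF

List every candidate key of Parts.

(B)

{B}⁺: B→CDF adds C, D, F; C→DEF adds E → {B, C, D, E, F}.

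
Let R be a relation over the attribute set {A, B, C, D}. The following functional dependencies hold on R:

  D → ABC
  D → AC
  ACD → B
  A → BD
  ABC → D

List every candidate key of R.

{A}, {D}

{A}⁺: A→BD adds B, D; D→ABC adds C → {A, B, C, D}.
{D}⁺: D→ABC adds A, B, C → {A, B, C, D}.
Any other superkey contains one of these as a subset, so there are no further candidate keys.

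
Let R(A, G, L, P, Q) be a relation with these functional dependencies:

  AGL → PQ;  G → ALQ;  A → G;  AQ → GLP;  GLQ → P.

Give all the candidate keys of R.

{A}; {G}

{A}⁺: A→G adds G; G→ALQ adds L, Q; AQ→GLP adds P → {A, G, L, P, Q}.
{G}⁺: G→ALQ adds A, L, Q; AQ→GLP adds P → {A, G, L, P, Q}.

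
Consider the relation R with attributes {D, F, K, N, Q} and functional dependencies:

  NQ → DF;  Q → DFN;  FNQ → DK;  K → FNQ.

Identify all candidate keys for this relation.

{K}⁺: K→FNQ adds F, N, Q; NQ→DF adds D → {D, F, K, N, Q}.
{Q}⁺: Q→DFN adds D, F, N; FNQ→DK adds K → {D, F, K, N, Q}.
Any other superkey contains one of these as a subset, so there are no further candidate keys.

(K), (Q)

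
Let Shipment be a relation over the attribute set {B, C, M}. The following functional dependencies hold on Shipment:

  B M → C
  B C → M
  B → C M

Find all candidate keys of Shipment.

{B}⁺: B→CM adds C, M → {B, C, M}.
No other minimal superkey exists.

{B}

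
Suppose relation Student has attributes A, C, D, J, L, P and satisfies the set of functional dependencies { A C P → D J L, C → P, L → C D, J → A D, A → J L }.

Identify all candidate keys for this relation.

{A}⁺: A→JL adds J, L; L→CD adds C, D; C→P adds P → {A, C, D, J, L, P}.
{J}⁺: J→AD adds A, D; A→JL adds L; L→CD adds C; C→P adds P → {A, C, D, J, L, P}.
Any other superkey contains one of these as a subset, so there are no further candidate keys.

{A}, {J}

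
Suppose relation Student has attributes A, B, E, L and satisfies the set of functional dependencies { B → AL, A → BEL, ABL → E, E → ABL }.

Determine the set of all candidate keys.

{A}⁺: A→BEL adds B, E, L → {A, B, E, L}.
{B}⁺: B→AL adds A, L; A→BEL adds E → {A, B, E, L}.
{E}⁺: E→ABL adds A, B, L → {A, B, E, L}.

(A), (B), (E)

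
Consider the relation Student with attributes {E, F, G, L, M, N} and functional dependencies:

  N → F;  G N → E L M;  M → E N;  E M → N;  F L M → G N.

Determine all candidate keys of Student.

GM, GN, LM

{G, M}⁺: M→EN adds E, N; N→F adds F; GN→ELM adds L → {E, F, G, L, M, N}.
{G, N}⁺: N→F adds F; GN→ELM adds E, L, M → {E, F, G, L, M, N}.
{L, M}⁺: M→EN adds E, N; N→F adds F; FLM→GN adds G → {E, F, G, L, M, N}.
Any other superkey contains one of these as a subset, so there are no further candidate keys.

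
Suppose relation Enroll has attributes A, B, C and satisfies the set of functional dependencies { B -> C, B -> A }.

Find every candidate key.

{B}

Attribute B never appears on the right-hand side of any dependency, so B must belong to every candidate key.
{B}⁺ = {A, B, C}, which is all of the schema, so {B} is the only candidate key.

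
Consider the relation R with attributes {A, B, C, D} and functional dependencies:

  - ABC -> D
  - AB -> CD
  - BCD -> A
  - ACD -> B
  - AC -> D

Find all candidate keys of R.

{A, B}, {A, C}, {B, C, D}

{A, B}⁺: AB→CD adds C, D → {A, B, C, D}.
{A, C}⁺: AC→D adds D; ACD→B adds B → {A, B, C, D}.
{B, C, D}⁺: BCD→A adds A → {A, B, C, D}.
Any other superkey contains one of these as a subset, so there are no further candidate keys.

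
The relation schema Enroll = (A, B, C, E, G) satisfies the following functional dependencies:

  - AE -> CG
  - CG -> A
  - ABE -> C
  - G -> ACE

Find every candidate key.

(B, G); (A, B, E)

Attribute B never appears on the right-hand side of any dependency, so B must belong to every candidate key.
{B}⁺ = {B}, which is not all of the schema, so we must add further attributes.
{B, G}⁺: G→ACE adds A, C, E → {A, B, C, E, G}.
{A, B, E}⁺: AE→CG adds C, G → {A, B, C, E, G}.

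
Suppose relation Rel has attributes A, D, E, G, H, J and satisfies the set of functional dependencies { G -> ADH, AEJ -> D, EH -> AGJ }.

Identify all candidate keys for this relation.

Attribute E never appears on the right-hand side of any dependency, so E must belong to every candidate key.
{E}⁺ = {E}, which is not all of the schema, so we must add further attributes.
{E, G}⁺: G→ADH adds A, D, H; EH→AGJ adds J → {A, D, E, G, H, J}. Minimal: {G}⁺ = {A, D, G, H}; {E}⁺ = {E} — none reach the full schema.
{E, H}⁺: EH→AGJ adds A, G, J; G→ADH adds D → {A, D, E, G, H, J}. Minimal: {H}⁺ = {H}; {E}⁺ = {E} — none reach the full schema.
Any other superkey contains one of these as a subset, so there are no further candidate keys.

{E, G}, {E, H}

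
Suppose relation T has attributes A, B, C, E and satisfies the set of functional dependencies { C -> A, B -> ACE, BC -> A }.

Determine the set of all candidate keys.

{B}⁺: B→ACE adds A, C, E → {A, B, C, E}.
No other minimal superkey exists.

{B}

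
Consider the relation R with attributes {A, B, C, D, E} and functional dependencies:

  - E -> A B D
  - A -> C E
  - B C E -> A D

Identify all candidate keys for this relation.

{A}⁺: A→CE adds C, E; E→ABD adds B, D → {A, B, C, D, E}.
{E}⁺: E→ABD adds A, B, D; A→CE adds C → {A, B, C, D, E}.

A; E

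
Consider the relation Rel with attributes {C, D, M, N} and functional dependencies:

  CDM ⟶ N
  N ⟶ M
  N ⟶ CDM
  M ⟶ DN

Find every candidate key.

{M}, {N}

{M}⁺: M→DN adds D, N; N→CDM adds C → {C, D, M, N}.
{N}⁺: N→M adds M; N→CDM adds C, D → {C, D, M, N}.
Any other superkey contains one of these as a subset, so there are no further candidate keys.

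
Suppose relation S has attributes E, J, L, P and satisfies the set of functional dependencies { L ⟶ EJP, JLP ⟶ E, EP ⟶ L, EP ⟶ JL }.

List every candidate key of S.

{L}⁺: L→EJP adds E, J, P → {E, J, L, P}.
{E, P}⁺: EP→L adds L; EP→JL adds J → {E, J, L, P}. Minimal: {P}⁺ = {P}; {E}⁺ = {E} — none reach the full schema.

L; EP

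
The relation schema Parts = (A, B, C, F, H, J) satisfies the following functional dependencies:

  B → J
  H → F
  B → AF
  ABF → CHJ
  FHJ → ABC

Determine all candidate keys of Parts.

(B); (H, J)

{B}⁺: B→J adds J; B→AF adds A, F; ABF→CHJ adds C, H → {A, B, C, F, H, J}.
{H, J}⁺: H→F adds F; FHJ→ABC adds A, B, C → {A, B, C, F, H, J}.
Any other superkey contains one of these as a subset, so there are no further candidate keys.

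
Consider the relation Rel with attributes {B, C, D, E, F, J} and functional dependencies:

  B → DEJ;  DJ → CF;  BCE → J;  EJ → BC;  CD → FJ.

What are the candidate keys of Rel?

{B}⁺: B→DEJ adds D, E, J; DJ→CF adds C, F → {B, C, D, E, F, J}.
{E, J}⁺: EJ→BC adds B, C; B→DEJ adds D; DJ→CF adds F → {B, C, D, E, F, J}.
{C, D, E}⁺: CD→FJ adds F, J; EJ→BC adds B → {B, C, D, E, F, J}.

(B), (E, J), (C, D, E)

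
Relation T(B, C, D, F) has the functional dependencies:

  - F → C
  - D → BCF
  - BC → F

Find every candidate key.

D

Attribute D never appears on the right-hand side of any dependency, so D must belong to every candidate key.
{D}⁺ = {B, C, D, F}, which is all of the schema, so {D} is the only candidate key.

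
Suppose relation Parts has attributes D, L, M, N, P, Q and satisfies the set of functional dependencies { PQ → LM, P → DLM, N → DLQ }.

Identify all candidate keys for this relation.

{N, P}

{N, P}⁺: P→DLM adds D, L, M; N→DLQ adds Q → {D, L, M, N, P, Q}. Minimal: {P}⁺ = {D, L, M, P}; {N}⁺ = {D, L, N, Q} — none reach the full schema.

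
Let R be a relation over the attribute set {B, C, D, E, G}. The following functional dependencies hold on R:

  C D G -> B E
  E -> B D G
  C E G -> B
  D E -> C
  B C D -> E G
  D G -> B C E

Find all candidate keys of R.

E, DG, BCD

{E}⁺: E→BDG adds B, D, G; DE→C adds C → {B, C, D, E, G}.
{D, G}⁺: DG→BCE adds B, C, E → {B, C, D, E, G}. Minimal: {G}⁺ = {G}; {D}⁺ = {D} — none reach the full schema.
{B, C, D}⁺: BCD→EG adds E, G → {B, C, D, E, G}. Minimal: {C, D}⁺ = {C, D}; {B, D}⁺ = {B, D}; {B, C}⁺ = {B, C} — none reach the full schema.
Any other superkey contains one of these as a subset, so there are no further candidate keys.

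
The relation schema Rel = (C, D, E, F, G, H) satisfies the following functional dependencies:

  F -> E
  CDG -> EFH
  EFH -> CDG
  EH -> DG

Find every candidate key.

{F, H}⁺: F→E adds E; EFH→CDG adds C, D, G → {C, D, E, F, G, H}.
{C, D, G}⁺: CDG→EFH adds E, F, H → {C, D, E, F, G, H}.
{C, E, H}⁺: EH→DG adds D, G; CDG→EFH adds F → {C, D, E, F, G, H}.

FH; CDG; CEH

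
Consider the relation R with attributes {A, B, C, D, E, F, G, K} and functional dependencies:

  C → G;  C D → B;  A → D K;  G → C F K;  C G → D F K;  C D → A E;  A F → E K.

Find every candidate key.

{C}⁺: C→G adds G; G→CFK adds F, K; CG→DFK adds D; CD→AE adds A, E; CD→B adds B → {A, B, C, D, E, F, G, K}.
{G}⁺: G→CFK adds C, F, K; CG→DFK adds D; CD→AE adds A, E; CD→B adds B → {A, B, C, D, E, F, G, K}.
Any other superkey contains one of these as a subset, so there are no further candidate keys.

{C}; {G}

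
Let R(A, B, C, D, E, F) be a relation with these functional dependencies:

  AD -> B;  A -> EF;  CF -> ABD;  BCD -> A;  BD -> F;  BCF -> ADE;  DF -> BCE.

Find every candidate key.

{A, C}⁺: A→EF adds E, F; CF→ABD adds B, D → {A, B, C, D, E, F}. Minimal: {C}⁺ = {C}; {A}⁺ = {A, E, F} — none reach the full schema.
{A, D}⁺: AD→B adds B; A→EF adds E, F; DF→BCE adds C → {A, B, C, D, E, F}. Minimal: {D}⁺ = {D}; {A}⁺ = {A, E, F} — none reach the full schema.
{B, D}⁺: BD→F adds F; DF→BCE adds C, E; CF→ABD adds A → {A, B, C, D, E, F}. Minimal: {D}⁺ = {D}; {B}⁺ = {B} — none reach the full schema.
{C, F}⁺: CF→ABD adds A, B, D; BCF→ADE adds E → {A, B, C, D, E, F}. Minimal: {F}⁺ = {F}; {C}⁺ = {C} — none reach the full schema.
{D, F}⁺: DF→BCE adds B, C, E; CF→ABD adds A → {A, B, C, D, E, F}. Minimal: {F}⁺ = {F}; {D}⁺ = {D} — none reach the full schema.

(A, C), (A, D), (B, D), (C, F), (D, F)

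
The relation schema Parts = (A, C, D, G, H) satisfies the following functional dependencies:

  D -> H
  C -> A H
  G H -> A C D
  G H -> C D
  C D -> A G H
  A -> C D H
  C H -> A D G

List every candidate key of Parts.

{A}; {C}; {D, G}; {G, H}

{A}⁺: A→CDH adds C, D, H; CH→ADG adds G → {A, C, D, G, H}.
{C}⁺: C→AH adds A, H; A→CDH adds D; CH→ADG adds G → {A, C, D, G, H}.
{D, G}⁺: D→H adds H; GH→ACD adds A, C → {A, C, D, G, H}. Minimal: {G}⁺ = {G}; {D}⁺ = {D, H} — none reach the full schema.
{G, H}⁺: GH→ACD adds A, C, D → {A, C, D, G, H}. Minimal: {H}⁺ = {H}; {G}⁺ = {G} — none reach the full schema.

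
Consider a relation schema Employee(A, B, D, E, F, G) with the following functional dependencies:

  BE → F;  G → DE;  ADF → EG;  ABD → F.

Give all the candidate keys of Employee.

{A, B, D}, {A, B, G}

Attributes A, B never appear on any right-hand side, so every candidate key must contain {A, B}.
{A, B}⁺ = {A, B}, which is not all of the schema, so we must add further attributes.
{A, B, D}⁺: ABD→F adds F; ADF→EG adds E, G → {A, B, D, E, F, G}. Minimal: {B, D}⁺ = {B, D}; {A, D}⁺ = {A, D}; {A, B}⁺ = {A, B} — none reach the full schema.
{A, B, G}⁺: G→DE adds D, E; ABD→F adds F → {A, B, D, E, F, G}. Minimal: {B, G}⁺ = {B, D, E, F, G}; {A, G}⁺ = {A, D, E, G}; {A, B}⁺ = {A, B} — none reach the full schema.
Any other superkey contains one of these as a subset, so there are no further candidate keys.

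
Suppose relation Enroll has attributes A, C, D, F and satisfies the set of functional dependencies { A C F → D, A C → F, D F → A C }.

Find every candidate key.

{A, C}⁺: AC→F adds F; ACF→D adds D → {A, C, D, F}.
{D, F}⁺: DF→AC adds A, C → {A, C, D, F}.
Any other superkey contains one of these as a subset, so there are no further candidate keys.

{A, C}; {D, F}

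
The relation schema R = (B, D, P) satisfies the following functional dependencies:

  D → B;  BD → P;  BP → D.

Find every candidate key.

{D}⁺: D→B adds B; BD→P adds P → {B, D, P}.
{B, P}⁺: BP→D adds D → {B, D, P}.

{D}, {B, P}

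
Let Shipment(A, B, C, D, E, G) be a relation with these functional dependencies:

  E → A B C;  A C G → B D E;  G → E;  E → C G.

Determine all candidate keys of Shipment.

{E}⁺: E→ABC adds A, B, C; E→CG adds G; ACG→BDE adds D → {A, B, C, D, E, G}.
{G}⁺: G→E adds E; E→CG adds C; E→ABC adds A, B; ACG→BDE adds D → {A, B, C, D, E, G}.
Any other superkey contains one of these as a subset, so there are no further candidate keys.

(E), (G)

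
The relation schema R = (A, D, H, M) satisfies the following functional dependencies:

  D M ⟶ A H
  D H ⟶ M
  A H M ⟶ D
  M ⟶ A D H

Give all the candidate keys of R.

{M}⁺: M→ADH adds A, D, H → {A, D, H, M}.
{D, H}⁺: DH→M adds M; M→ADH adds A → {A, D, H, M}.
Any other superkey contains one of these as a subset, so there are no further candidate keys.

{M}, {D, H}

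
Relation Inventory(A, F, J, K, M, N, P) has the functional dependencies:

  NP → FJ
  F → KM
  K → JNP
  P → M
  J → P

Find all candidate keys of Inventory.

Attribute A never appears on the right-hand side of any dependency, so A must belong to every candidate key.
{A}⁺ = {A}, which is not all of the schema, so we must add further attributes.
{A, F}⁺: F→KM adds K, M; K→JNP adds J, N, P → {A, F, J, K, M, N, P}.
{A, K}⁺: K→JNP adds J, N, P; P→M adds M; NP→FJ adds F → {A, F, J, K, M, N, P}.
{A, J, N}⁺: J→P adds P; NP→FJ adds F; F→KM adds K, M → {A, F, J, K, M, N, P}.
{A, N, P}⁺: NP→FJ adds F, J; F→KM adds K, M → {A, F, J, K, M, N, P}.

{A, F}; {A, K}; {A, J, N}; {A, N, P}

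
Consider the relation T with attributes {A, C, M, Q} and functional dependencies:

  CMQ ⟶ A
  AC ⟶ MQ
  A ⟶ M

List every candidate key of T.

Attribute C never appears on the right-hand side of any dependency, so C must belong to every candidate key.
{C}⁺ = {C}, which is not all of the schema, so we must add further attributes.
{A, C}⁺: AC→MQ adds M, Q → {A, C, M, Q}.
{C, M, Q}⁺: CMQ→A adds A → {A, C, M, Q}.
Any other superkey contains one of these as a subset, so there are no further candidate keys.

(A, C); (C, M, Q)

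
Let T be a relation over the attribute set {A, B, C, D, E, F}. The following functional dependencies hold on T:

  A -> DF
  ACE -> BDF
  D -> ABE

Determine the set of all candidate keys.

Attribute C never appears on the right-hand side of any dependency, so C must belong to every candidate key.
{C}⁺ = {C}, which is not all of the schema, so we must add further attributes.
{A, C}⁺: A→DF adds D, F; D→ABE adds B, E → {A, B, C, D, E, F}. Minimal: {C}⁺ = {C}; {A}⁺ = {A, B, D, E, F} — none reach the full schema.
{C, D}⁺: D→ABE adds A, B, E; A→DF adds F → {A, B, C, D, E, F}. Minimal: {D}⁺ = {A, B, D, E, F}; {C}⁺ = {C} — none reach the full schema.

{A, C}, {C, D}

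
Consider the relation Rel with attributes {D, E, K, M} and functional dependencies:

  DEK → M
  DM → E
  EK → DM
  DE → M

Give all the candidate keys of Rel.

EK, DKM

Attribute K never appears on the right-hand side of any dependency, so K must belong to every candidate key.
{K}⁺ = {K}, which is not all of the schema, so we must add further attributes.
{E, K}⁺: EK→DM adds D, M → {D, E, K, M}. Minimal: {K}⁺ = {K}; {E}⁺ = {E} — none reach the full schema.
{D, K, M}⁺: DM→E adds E → {D, E, K, M}. Minimal: {K, M}⁺ = {K, M}; {D, M}⁺ = {D, E, M}; {D, K}⁺ = {D, K} — none reach the full schema.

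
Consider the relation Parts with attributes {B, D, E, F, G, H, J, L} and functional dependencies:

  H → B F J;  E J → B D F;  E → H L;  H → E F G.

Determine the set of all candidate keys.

E, H

{E}⁺: E→HL adds H, L; H→EFG adds F, G; H→BFJ adds B, J; EJ→BDF adds D → {B, D, E, F, G, H, J, L}.
{H}⁺: H→BFJ adds B, F, J; H→EFG adds E, G; EJ→BDF adds D; E→HL adds L → {B, D, E, F, G, H, J, L}.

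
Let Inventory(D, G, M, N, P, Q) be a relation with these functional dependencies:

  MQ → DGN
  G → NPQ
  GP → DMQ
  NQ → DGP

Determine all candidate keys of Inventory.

{G}⁺: G→NPQ adds N, P, Q; GP→DMQ adds D, M → {D, G, M, N, P, Q}.
{M, Q}⁺: MQ→DGN adds D, G, N; G→NPQ adds P → {D, G, M, N, P, Q}. Minimal: {Q}⁺ = {Q}; {M}⁺ = {M} — none reach the full schema.
{N, Q}⁺: NQ→DGP adds D, G, P; GP→DMQ adds M → {D, G, M, N, P, Q}. Minimal: {Q}⁺ = {Q}; {N}⁺ = {N} — none reach the full schema.

{G}; {M, Q}; {N, Q}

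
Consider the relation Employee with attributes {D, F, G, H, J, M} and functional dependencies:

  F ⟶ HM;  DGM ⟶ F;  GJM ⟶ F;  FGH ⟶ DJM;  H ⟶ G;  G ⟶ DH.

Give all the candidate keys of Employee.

{F}, {G, M}, {H, M}

{F}⁺: F→HM adds H, M; H→G adds G; G→DH adds D; FGH→DJM adds J → {D, F, G, H, J, M}.
{G, M}⁺: G→DH adds D, H; DGM→F adds F; FGH→DJM adds J → {D, F, G, H, J, M}. Minimal: {M}⁺ = {M}; {G}⁺ = {D, G, H} — none reach the full schema.
{H, M}⁺: H→G adds G; G→DH adds D; DGM→F adds F; FGH→DJM adds J → {D, F, G, H, J, M}. Minimal: {M}⁺ = {M}; {H}⁺ = {D, G, H} — none reach the full schema.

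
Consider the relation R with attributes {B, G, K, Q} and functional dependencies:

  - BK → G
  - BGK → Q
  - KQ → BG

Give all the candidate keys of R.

Attribute K never appears on the right-hand side of any dependency, so K must belong to every candidate key.
{K}⁺ = {K}, which is not all of the schema, so we must add further attributes.
{B, K}⁺: BK→G adds G; BGK→Q adds Q → {B, G, K, Q}. Minimal: {K}⁺ = {K}; {B}⁺ = {B} — none reach the full schema.
{K, Q}⁺: KQ→BG adds B, G → {B, G, K, Q}. Minimal: {Q}⁺ = {Q}; {K}⁺ = {K} — none reach the full schema.

(B, K), (K, Q)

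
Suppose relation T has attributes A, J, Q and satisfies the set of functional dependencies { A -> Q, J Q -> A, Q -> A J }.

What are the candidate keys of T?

{A}; {Q}

{A}⁺: A→Q adds Q; Q→AJ adds J → {A, J, Q}.
{Q}⁺: Q→AJ adds A, J → {A, J, Q}.
Any other superkey contains one of these as a subset, so there are no further candidate keys.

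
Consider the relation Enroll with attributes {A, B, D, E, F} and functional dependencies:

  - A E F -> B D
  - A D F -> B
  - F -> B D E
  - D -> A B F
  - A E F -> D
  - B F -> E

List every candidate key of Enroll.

D; F

{D}⁺: D→ABF adds A, B, F; BF→E adds E → {A, B, D, E, F}.
{F}⁺: F→BDE adds B, D, E; D→ABF adds A → {A, B, D, E, F}.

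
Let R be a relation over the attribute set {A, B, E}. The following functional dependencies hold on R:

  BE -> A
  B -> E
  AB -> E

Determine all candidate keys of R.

{B}

Attribute B never appears on the right-hand side of any dependency, so B must belong to every candidate key.
{B}⁺ = {A, B, E}, which is all of the schema, so {B} is the only candidate key.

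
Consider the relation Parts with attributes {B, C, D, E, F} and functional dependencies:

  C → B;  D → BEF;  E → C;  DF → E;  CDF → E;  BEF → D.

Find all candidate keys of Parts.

{D}⁺: D→BEF adds B, E, F; E→C adds C → {B, C, D, E, F}.
{E, F}⁺: E→C adds C; C→B adds B; BEF→D adds D → {B, C, D, E, F}. Minimal: {F}⁺ = {F}; {E}⁺ = {B, C, E} — none reach the full schema.

(D); (E, F)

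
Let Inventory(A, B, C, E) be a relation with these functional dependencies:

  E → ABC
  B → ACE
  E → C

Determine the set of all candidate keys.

{B}, {E}

{B}⁺: B→ACE adds A, C, E → {A, B, C, E}.
{E}⁺: E→ABC adds A, B, C → {A, B, C, E}.
Any other superkey contains one of these as a subset, so there are no further candidate keys.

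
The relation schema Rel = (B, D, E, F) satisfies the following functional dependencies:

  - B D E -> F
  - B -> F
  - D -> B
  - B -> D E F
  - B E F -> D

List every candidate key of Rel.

B; D

{B}⁺: B→F adds F; B→DEF adds D, E → {B, D, E, F}.
{D}⁺: D→B adds B; B→DEF adds E, F → {B, D, E, F}.
Any other superkey contains one of these as a subset, so there are no further candidate keys.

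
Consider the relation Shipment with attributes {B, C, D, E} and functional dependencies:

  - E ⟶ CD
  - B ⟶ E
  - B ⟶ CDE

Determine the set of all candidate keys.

{B}

Attribute B never appears on the right-hand side of any dependency, so B must belong to every candidate key.
{B}⁺ = {B, C, D, E}, which is all of the schema, so {B} is the only candidate key.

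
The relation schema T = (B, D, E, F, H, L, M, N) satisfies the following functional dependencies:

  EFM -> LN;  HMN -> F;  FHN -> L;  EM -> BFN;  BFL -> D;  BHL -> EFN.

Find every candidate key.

Attributes H, M never appear on any right-hand side, so every candidate key must contain {H, M}.
{H, M}⁺ = {H, M}, which is not all of the schema, so we must add further attributes.
{E, H, M}⁺: EM→BFN adds B, F, N; EFM→LN adds L; BFL→D adds D → {B, D, E, F, H, L, M, N}. Minimal: {H, M}⁺ = {H, M}; {E, M}⁺ = {B, D, E, F, L, M, N}; {E, H}⁺ = {E, H} — none reach the full schema.
{B, H, L, M}⁺: BHL→EFN adds E, F, N; BFL→D adds D → {B, D, E, F, H, L, M, N}. Minimal: {H, L, M}⁺ = {H, L, M}; {B, L, M}⁺ = {B, L, M}; {B, H, M}⁺ = {B, H, M}; … — none reach the full schema.
{B, H, M, N}⁺: HMN→F adds F; FHN→L adds L; BFL→D adds D; BHL→EFN adds E → {B, D, E, F, H, L, M, N}. Minimal: {H, M, N}⁺ = {F, H, L, M, N}; {B, M, N}⁺ = {B, M, N}; {B, H, N}⁺ = {B, H, N}; … — none reach the full schema.

EHM; BHLM; BHMN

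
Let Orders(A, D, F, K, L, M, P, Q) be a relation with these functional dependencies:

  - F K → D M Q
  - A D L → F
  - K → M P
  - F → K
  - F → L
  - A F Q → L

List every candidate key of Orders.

Attribute A never appears on the right-hand side of any dependency, so A must belong to every candidate key.
{A}⁺ = {A}, which is not all of the schema, so we must add further attributes.
{A, F}⁺: F→K adds K; F→L adds L; FK→DMQ adds D, M, Q; K→MP adds P → {A, D, F, K, L, M, P, Q}. Minimal: {F}⁺ = {D, F, K, L, M, P, Q}; {A}⁺ = {A} — none reach the full schema.
{A, D, L}⁺: ADL→F adds F; F→K adds K; FK→DMQ adds M, Q; K→MP adds P → {A, D, F, K, L, M, P, Q}. Minimal: {D, L}⁺ = {D, L}; {A, L}⁺ = {A, L}; {A, D}⁺ = {A, D} — none reach the full schema.
Any other superkey contains one of these as a subset, so there are no further candidate keys.

{A, F}; {A, D, L}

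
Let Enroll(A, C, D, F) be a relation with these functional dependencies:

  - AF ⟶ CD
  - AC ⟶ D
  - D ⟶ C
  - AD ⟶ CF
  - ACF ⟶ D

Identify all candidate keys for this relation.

Attribute A never appears on the right-hand side of any dependency, so A must belong to every candidate key.
{A}⁺ = {A}, which is not all of the schema, so we must add further attributes.
{A, C}⁺: AC→D adds D; AD→CF adds F → {A, C, D, F}. Minimal: {C}⁺ = {C}; {A}⁺ = {A} — none reach the full schema.
{A, D}⁺: D→C adds C; AD→CF adds F → {A, C, D, F}. Minimal: {D}⁺ = {C, D}; {A}⁺ = {A} — none reach the full schema.
{A, F}⁺: AF→CD adds C, D → {A, C, D, F}. Minimal: {F}⁺ = {F}; {A}⁺ = {A} — none reach the full schema.
Any other superkey contains one of these as a subset, so there are no further candidate keys.

{A, C}, {A, D}, {A, F}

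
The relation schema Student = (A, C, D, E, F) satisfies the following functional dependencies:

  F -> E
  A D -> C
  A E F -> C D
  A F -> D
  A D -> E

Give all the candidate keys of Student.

(A, F)

Attributes A, F never appear on any right-hand side, so every candidate key must contain {A, F}.
{A, F}⁺ = {A, C, D, E, F}, which is all of the schema, so {A, F} is the only candidate key.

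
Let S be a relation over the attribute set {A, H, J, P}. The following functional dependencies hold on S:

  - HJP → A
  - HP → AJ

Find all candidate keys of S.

(H, P)

Attributes H, P never appear on any right-hand side, so every candidate key must contain {H, P}.
{H, P}⁺ = {A, H, J, P}, which is all of the schema, so {H, P} is the only candidate key.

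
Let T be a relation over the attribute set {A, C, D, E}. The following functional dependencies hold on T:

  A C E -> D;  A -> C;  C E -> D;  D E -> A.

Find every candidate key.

{A, E}, {C, E}, {D, E}

Attribute E never appears on the right-hand side of any dependency, so E must belong to every candidate key.
{E}⁺ = {E}, which is not all of the schema, so we must add further attributes.
{A, E}⁺: A→C adds C; CE→D adds D → {A, C, D, E}. Minimal: {E}⁺ = {E}; {A}⁺ = {A, C} — none reach the full schema.
{C, E}⁺: CE→D adds D; DE→A adds A → {A, C, D, E}. Minimal: {E}⁺ = {E}; {C}⁺ = {C} — none reach the full schema.
{D, E}⁺: DE→A adds A; A→C adds C → {A, C, D, E}. Minimal: {E}⁺ = {E}; {D}⁺ = {D} — none reach the full schema.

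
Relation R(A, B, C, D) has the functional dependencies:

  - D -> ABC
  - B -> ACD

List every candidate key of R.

{B}⁺: B→ACD adds A, C, D → {A, B, C, D}.
{D}⁺: D→ABC adds A, B, C → {A, B, C, D}.
Any other superkey contains one of these as a subset, so there are no further candidate keys.

(B); (D)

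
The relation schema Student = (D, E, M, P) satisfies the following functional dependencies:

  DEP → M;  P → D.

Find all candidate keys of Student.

{E, P}

Attributes E, P never appear on any right-hand side, so every candidate key must contain {E, P}.
{E, P}⁺ = {D, E, M, P}, which is all of the schema, so {E, P} is the only candidate key.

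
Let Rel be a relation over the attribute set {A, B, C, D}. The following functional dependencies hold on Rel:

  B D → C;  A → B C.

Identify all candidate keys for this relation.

{A, D}

Attributes A, D never appear on any right-hand side, so every candidate key must contain {A, D}.
{A, D}⁺ = {A, B, C, D}, which is all of the schema, so {A, D} is the only candidate key.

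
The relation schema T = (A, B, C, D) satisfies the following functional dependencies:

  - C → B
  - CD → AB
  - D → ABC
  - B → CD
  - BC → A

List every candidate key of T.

(B); (C); (D)

{B}⁺: B→CD adds C, D; BC→A adds A → {A, B, C, D}.
{C}⁺: C→B adds B; B→CD adds D; BC→A adds A → {A, B, C, D}.
{D}⁺: D→ABC adds A, B, C → {A, B, C, D}.
Any other superkey contains one of these as a subset, so there are no further candidate keys.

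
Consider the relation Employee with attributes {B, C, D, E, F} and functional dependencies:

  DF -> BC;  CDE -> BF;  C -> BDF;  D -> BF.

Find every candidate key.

{C, E}; {D, E}

Attribute E never appears on the right-hand side of any dependency, so E must belong to every candidate key.
{E}⁺ = {E}, which is not all of the schema, so we must add further attributes.
{C, E}⁺: C→BDF adds B, D, F → {B, C, D, E, F}. Minimal: {E}⁺ = {E}; {C}⁺ = {B, C, D, F} — none reach the full schema.
{D, E}⁺: D→BF adds B, F; DF→BC adds C → {B, C, D, E, F}. Minimal: {E}⁺ = {E}; {D}⁺ = {B, C, D, F} — none reach the full schema.
Any other superkey contains one of these as a subset, so there are no further candidate keys.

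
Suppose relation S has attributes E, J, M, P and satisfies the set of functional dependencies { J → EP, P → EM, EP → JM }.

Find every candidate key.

{J}; {P}

{J}⁺: J→EP adds E, P; P→EM adds M → {E, J, M, P}.
{P}⁺: P→EM adds E, M; EP→JM adds J → {E, J, M, P}.
Any other superkey contains one of these as a subset, so there are no further candidate keys.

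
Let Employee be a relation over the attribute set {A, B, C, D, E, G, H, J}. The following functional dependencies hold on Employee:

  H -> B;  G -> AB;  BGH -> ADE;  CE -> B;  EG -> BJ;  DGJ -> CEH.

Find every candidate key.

(G, H); (D, E, G); (D, G, J)

Attribute G never appears on the right-hand side of any dependency, so G must belong to every candidate key.
{G}⁺ = {A, B, G}, which is not all of the schema, so we must add further attributes.
{G, H}⁺: H→B adds B; G→AB adds A; BGH→ADE adds D, E; EG→BJ adds J; DGJ→CEH adds C → {A, B, C, D, E, G, H, J}. Minimal: {H}⁺ = {B, H}; {G}⁺ = {A, B, G} — none reach the full schema.
{D, E, G}⁺: G→AB adds A, B; EG→BJ adds J; DGJ→CEH adds C, H → {A, B, C, D, E, G, H, J}. Minimal: {E, G}⁺ = {A, B, E, G, J}; {D, G}⁺ = {A, B, D, G}; {D, E}⁺ = {D, E} — none reach the full schema.
{D, G, J}⁺: G→AB adds A, B; DGJ→CEH adds C, E, H → {A, B, C, D, E, G, H, J}. Minimal: {G, J}⁺ = {A, B, G, J}; {D, J}⁺ = {D, J}; {D, G}⁺ = {A, B, D, G} — none reach the full schema.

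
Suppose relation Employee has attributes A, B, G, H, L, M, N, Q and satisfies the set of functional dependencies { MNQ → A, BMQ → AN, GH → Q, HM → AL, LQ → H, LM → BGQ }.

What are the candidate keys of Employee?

Attribute M never appears on the right-hand side of any dependency, so M must belong to every candidate key.
{M}⁺ = {M}, which is not all of the schema, so we must add further attributes.
{H, M}⁺: HM→AL adds A, L; LM→BGQ adds B, G, Q; BMQ→AN adds N → {A, B, G, H, L, M, N, Q}. Minimal: {M}⁺ = {M}; {H}⁺ = {H} — none reach the full schema.
{L, M}⁺: LM→BGQ adds B, G, Q; BMQ→AN adds A, N; LQ→H adds H → {A, B, G, H, L, M, N, Q}. Minimal: {M}⁺ = {M}; {L}⁺ = {L} — none reach the full schema.

{H, M}, {L, M}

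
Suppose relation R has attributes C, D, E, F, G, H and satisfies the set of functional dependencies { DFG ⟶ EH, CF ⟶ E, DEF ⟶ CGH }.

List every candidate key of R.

(C, D, F), (D, E, F), (D, F, G)

Attributes D, F never appear on any right-hand side, so every candidate key must contain {D, F}.
{D, F}⁺ = {D, F}, which is not all of the schema, so we must add further attributes.
{C, D, F}⁺: CF→E adds E; DEF→CGH adds G, H → {C, D, E, F, G, H}. Minimal: {D, F}⁺ = {D, F}; {C, F}⁺ = {C, E, F}; {C, D}⁺ = {C, D} — none reach the full schema.
{D, E, F}⁺: DEF→CGH adds C, G, H → {C, D, E, F, G, H}. Minimal: {E, F}⁺ = {E, F}; {D, F}⁺ = {D, F}; {D, E}⁺ = {D, E} — none reach the full schema.
{D, F, G}⁺: DFG→EH adds E, H; DEF→CGH adds C → {C, D, E, F, G, H}. Minimal: {F, G}⁺ = {F, G}; {D, G}⁺ = {D, G}; {D, F}⁺ = {D, F} — none reach the full schema.
Any other superkey contains one of these as a subset, so there are no further candidate keys.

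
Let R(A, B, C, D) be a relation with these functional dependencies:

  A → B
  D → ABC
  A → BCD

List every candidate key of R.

{A}⁺: A→B adds B; A→BCD adds C, D → {A, B, C, D}.
{D}⁺: D→ABC adds A, B, C → {A, B, C, D}.

A; D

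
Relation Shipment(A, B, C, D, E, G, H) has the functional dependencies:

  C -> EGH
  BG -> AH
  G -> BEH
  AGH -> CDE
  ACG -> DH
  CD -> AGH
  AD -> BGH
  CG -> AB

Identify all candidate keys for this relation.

{C}⁺: C→EGH adds E, G, H; G→BEH adds B; CG→AB adds A; AGH→CDE adds D → {A, B, C, D, E, G, H}.
{G}⁺: G→BEH adds B, E, H; BG→AH adds A; AGH→CDE adds C, D → {A, B, C, D, E, G, H}.
{A, D}⁺: AD→BGH adds B, G, H; G→BEH adds E; AGH→CDE adds C → {A, B, C, D, E, G, H}.

{C}, {G}, {A, D}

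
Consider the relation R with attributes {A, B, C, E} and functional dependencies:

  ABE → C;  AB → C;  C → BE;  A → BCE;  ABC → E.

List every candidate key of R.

Attribute A never appears on the right-hand side of any dependency, so A must belong to every candidate key.
{A}⁺ = {A, B, C, E}, which is all of the schema, so {A} is the only candidate key.

(A)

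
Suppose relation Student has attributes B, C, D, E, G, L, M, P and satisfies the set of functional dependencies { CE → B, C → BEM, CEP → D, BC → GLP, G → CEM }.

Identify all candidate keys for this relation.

{C}⁺: C→BEM adds B, E, M; BC→GLP adds G, L, P; CEP→D adds D → {B, C, D, E, G, L, M, P}.
{G}⁺: G→CEM adds C, E, M; CE→B adds B; BC→GLP adds L, P; CEP→D adds D → {B, C, D, E, G, L, M, P}.
Any other superkey contains one of these as a subset, so there are no further candidate keys.

{C}, {G}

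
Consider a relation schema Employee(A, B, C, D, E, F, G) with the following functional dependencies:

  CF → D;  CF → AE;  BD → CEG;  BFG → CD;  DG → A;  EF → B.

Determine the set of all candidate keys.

{C, F}⁺: CF→D adds D; CF→AE adds A, E; EF→B adds B; BD→CEG adds G → {A, B, C, D, E, F, G}.
{B, D, F}⁺: BD→CEG adds C, E, G; DG→A adds A → {A, B, C, D, E, F, G}.
{B, F, G}⁺: BFG→CD adds C, D; DG→A adds A; CF→AE adds E → {A, B, C, D, E, F, G}.
{D, E, F}⁺: EF→B adds B; BD→CEG adds C, G; DG→A adds A → {A, B, C, D, E, F, G}.
{E, F, G}⁺: EF→B adds B; BFG→CD adds C, D; DG→A adds A → {A, B, C, D, E, F, G}.
Any other superkey contains one of these as a subset, so there are no further candidate keys.

{C, F}, {B, D, F}, {B, F, G}, {D, E, F}, {E, F, G}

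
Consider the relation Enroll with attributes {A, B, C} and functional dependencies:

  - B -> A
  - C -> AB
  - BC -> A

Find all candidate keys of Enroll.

(C)

Attribute C never appears on the right-hand side of any dependency, so C must belong to every candidate key.
{C}⁺ = {A, B, C}, which is all of the schema, so {C} is the only candidate key.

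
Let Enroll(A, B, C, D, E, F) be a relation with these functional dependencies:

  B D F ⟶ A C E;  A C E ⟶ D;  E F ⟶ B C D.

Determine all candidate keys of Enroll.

Attribute F never appears on the right-hand side of any dependency, so F must belong to every candidate key.
{F}⁺ = {F}, which is not all of the schema, so we must add further attributes.
{E, F}⁺: EF→BCD adds B, C, D; BDF→ACE adds A → {A, B, C, D, E, F}. Minimal: {F}⁺ = {F}; {E}⁺ = {E} — none reach the full schema.
{B, D, F}⁺: BDF→ACE adds A, C, E → {A, B, C, D, E, F}. Minimal: {D, F}⁺ = {D, F}; {B, F}⁺ = {B, F}; {B, D}⁺ = {B, D} — none reach the full schema.

EF, BDF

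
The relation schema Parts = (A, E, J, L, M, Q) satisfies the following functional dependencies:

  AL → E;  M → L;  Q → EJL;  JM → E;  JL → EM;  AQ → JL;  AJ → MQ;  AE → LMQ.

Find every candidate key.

AE, AJ, AL, AM, AQ

{A, E}⁺: AE→LMQ adds L, M, Q; Q→EJL adds J → {A, E, J, L, M, Q}.
{A, J}⁺: AJ→MQ adds M, Q; M→L adds L; Q→EJL adds E → {A, E, J, L, M, Q}.
{A, L}⁺: AL→E adds E; AE→LMQ adds M, Q; Q→EJL adds J → {A, E, J, L, M, Q}.
{A, M}⁺: M→L adds L; AL→E adds E; AE→LMQ adds Q; Q→EJL adds J → {A, E, J, L, M, Q}.
{A, Q}⁺: Q→EJL adds E, J, L; JL→EM adds M → {A, E, J, L, M, Q}.
Any other superkey contains one of these as a subset, so there are no further candidate keys.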